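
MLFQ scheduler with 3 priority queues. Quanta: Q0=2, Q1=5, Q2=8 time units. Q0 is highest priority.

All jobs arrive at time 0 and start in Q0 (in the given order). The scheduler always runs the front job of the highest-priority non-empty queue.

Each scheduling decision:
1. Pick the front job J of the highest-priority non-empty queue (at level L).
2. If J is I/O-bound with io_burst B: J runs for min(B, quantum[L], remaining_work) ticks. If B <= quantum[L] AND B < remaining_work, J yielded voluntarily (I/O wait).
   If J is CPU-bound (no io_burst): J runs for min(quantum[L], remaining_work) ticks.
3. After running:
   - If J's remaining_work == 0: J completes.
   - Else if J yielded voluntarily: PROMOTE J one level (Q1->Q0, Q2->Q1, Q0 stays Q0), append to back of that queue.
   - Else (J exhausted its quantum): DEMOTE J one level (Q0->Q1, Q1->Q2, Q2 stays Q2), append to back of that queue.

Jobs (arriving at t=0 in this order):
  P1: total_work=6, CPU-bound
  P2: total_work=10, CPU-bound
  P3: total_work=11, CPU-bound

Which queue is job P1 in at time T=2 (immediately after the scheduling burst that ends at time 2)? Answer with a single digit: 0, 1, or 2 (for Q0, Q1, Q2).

t=0-2: P1@Q0 runs 2, rem=4, quantum used, demote→Q1. Q0=[P2,P3] Q1=[P1] Q2=[]
t=2-4: P2@Q0 runs 2, rem=8, quantum used, demote→Q1. Q0=[P3] Q1=[P1,P2] Q2=[]
t=4-6: P3@Q0 runs 2, rem=9, quantum used, demote→Q1. Q0=[] Q1=[P1,P2,P3] Q2=[]
t=6-10: P1@Q1 runs 4, rem=0, completes. Q0=[] Q1=[P2,P3] Q2=[]
t=10-15: P2@Q1 runs 5, rem=3, quantum used, demote→Q2. Q0=[] Q1=[P3] Q2=[P2]
t=15-20: P3@Q1 runs 5, rem=4, quantum used, demote→Q2. Q0=[] Q1=[] Q2=[P2,P3]
t=20-23: P2@Q2 runs 3, rem=0, completes. Q0=[] Q1=[] Q2=[P3]
t=23-27: P3@Q2 runs 4, rem=0, completes. Q0=[] Q1=[] Q2=[]

Answer: 1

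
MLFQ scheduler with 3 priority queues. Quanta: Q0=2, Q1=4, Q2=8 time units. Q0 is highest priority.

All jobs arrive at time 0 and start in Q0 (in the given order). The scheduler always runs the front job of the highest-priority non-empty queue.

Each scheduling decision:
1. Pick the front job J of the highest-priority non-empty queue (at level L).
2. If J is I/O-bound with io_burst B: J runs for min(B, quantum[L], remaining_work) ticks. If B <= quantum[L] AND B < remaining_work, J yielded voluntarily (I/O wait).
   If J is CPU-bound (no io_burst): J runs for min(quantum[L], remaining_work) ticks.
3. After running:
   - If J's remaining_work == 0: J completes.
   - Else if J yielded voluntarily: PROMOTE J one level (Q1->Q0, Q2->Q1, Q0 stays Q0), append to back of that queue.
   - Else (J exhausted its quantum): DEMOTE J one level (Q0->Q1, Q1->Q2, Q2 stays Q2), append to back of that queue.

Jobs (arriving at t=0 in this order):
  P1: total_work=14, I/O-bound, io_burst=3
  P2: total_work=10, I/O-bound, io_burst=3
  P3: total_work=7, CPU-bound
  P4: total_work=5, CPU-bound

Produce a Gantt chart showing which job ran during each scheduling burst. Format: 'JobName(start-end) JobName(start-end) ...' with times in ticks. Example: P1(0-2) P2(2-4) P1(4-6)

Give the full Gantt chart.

Answer: P1(0-2) P2(2-4) P3(4-6) P4(6-8) P1(8-11) P1(11-13) P2(13-16) P2(16-18) P3(18-22) P4(22-25) P1(25-28) P1(28-30) P2(30-33) P1(33-35) P3(35-36)

Derivation:
t=0-2: P1@Q0 runs 2, rem=12, quantum used, demote→Q1. Q0=[P2,P3,P4] Q1=[P1] Q2=[]
t=2-4: P2@Q0 runs 2, rem=8, quantum used, demote→Q1. Q0=[P3,P4] Q1=[P1,P2] Q2=[]
t=4-6: P3@Q0 runs 2, rem=5, quantum used, demote→Q1. Q0=[P4] Q1=[P1,P2,P3] Q2=[]
t=6-8: P4@Q0 runs 2, rem=3, quantum used, demote→Q1. Q0=[] Q1=[P1,P2,P3,P4] Q2=[]
t=8-11: P1@Q1 runs 3, rem=9, I/O yield, promote→Q0. Q0=[P1] Q1=[P2,P3,P4] Q2=[]
t=11-13: P1@Q0 runs 2, rem=7, quantum used, demote→Q1. Q0=[] Q1=[P2,P3,P4,P1] Q2=[]
t=13-16: P2@Q1 runs 3, rem=5, I/O yield, promote→Q0. Q0=[P2] Q1=[P3,P4,P1] Q2=[]
t=16-18: P2@Q0 runs 2, rem=3, quantum used, demote→Q1. Q0=[] Q1=[P3,P4,P1,P2] Q2=[]
t=18-22: P3@Q1 runs 4, rem=1, quantum used, demote→Q2. Q0=[] Q1=[P4,P1,P2] Q2=[P3]
t=22-25: P4@Q1 runs 3, rem=0, completes. Q0=[] Q1=[P1,P2] Q2=[P3]
t=25-28: P1@Q1 runs 3, rem=4, I/O yield, promote→Q0. Q0=[P1] Q1=[P2] Q2=[P3]
t=28-30: P1@Q0 runs 2, rem=2, quantum used, demote→Q1. Q0=[] Q1=[P2,P1] Q2=[P3]
t=30-33: P2@Q1 runs 3, rem=0, completes. Q0=[] Q1=[P1] Q2=[P3]
t=33-35: P1@Q1 runs 2, rem=0, completes. Q0=[] Q1=[] Q2=[P3]
t=35-36: P3@Q2 runs 1, rem=0, completes. Q0=[] Q1=[] Q2=[]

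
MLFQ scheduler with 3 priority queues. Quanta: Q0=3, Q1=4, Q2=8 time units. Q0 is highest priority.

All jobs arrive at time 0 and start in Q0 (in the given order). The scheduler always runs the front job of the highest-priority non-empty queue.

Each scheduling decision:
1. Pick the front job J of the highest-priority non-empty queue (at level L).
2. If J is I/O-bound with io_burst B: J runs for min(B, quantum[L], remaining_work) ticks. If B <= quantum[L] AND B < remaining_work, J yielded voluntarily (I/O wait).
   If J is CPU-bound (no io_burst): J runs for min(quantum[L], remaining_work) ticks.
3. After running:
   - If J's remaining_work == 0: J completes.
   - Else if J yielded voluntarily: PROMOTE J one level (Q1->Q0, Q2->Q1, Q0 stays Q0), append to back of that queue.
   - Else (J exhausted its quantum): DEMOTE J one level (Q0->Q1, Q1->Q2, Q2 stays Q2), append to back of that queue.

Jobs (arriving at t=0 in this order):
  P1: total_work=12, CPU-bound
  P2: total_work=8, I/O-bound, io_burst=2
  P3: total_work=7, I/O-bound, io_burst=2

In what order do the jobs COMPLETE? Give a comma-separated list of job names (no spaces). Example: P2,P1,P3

t=0-3: P1@Q0 runs 3, rem=9, quantum used, demote→Q1. Q0=[P2,P3] Q1=[P1] Q2=[]
t=3-5: P2@Q0 runs 2, rem=6, I/O yield, promote→Q0. Q0=[P3,P2] Q1=[P1] Q2=[]
t=5-7: P3@Q0 runs 2, rem=5, I/O yield, promote→Q0. Q0=[P2,P3] Q1=[P1] Q2=[]
t=7-9: P2@Q0 runs 2, rem=4, I/O yield, promote→Q0. Q0=[P3,P2] Q1=[P1] Q2=[]
t=9-11: P3@Q0 runs 2, rem=3, I/O yield, promote→Q0. Q0=[P2,P3] Q1=[P1] Q2=[]
t=11-13: P2@Q0 runs 2, rem=2, I/O yield, promote→Q0. Q0=[P3,P2] Q1=[P1] Q2=[]
t=13-15: P3@Q0 runs 2, rem=1, I/O yield, promote→Q0. Q0=[P2,P3] Q1=[P1] Q2=[]
t=15-17: P2@Q0 runs 2, rem=0, completes. Q0=[P3] Q1=[P1] Q2=[]
t=17-18: P3@Q0 runs 1, rem=0, completes. Q0=[] Q1=[P1] Q2=[]
t=18-22: P1@Q1 runs 4, rem=5, quantum used, demote→Q2. Q0=[] Q1=[] Q2=[P1]
t=22-27: P1@Q2 runs 5, rem=0, completes. Q0=[] Q1=[] Q2=[]

Answer: P2,P3,P1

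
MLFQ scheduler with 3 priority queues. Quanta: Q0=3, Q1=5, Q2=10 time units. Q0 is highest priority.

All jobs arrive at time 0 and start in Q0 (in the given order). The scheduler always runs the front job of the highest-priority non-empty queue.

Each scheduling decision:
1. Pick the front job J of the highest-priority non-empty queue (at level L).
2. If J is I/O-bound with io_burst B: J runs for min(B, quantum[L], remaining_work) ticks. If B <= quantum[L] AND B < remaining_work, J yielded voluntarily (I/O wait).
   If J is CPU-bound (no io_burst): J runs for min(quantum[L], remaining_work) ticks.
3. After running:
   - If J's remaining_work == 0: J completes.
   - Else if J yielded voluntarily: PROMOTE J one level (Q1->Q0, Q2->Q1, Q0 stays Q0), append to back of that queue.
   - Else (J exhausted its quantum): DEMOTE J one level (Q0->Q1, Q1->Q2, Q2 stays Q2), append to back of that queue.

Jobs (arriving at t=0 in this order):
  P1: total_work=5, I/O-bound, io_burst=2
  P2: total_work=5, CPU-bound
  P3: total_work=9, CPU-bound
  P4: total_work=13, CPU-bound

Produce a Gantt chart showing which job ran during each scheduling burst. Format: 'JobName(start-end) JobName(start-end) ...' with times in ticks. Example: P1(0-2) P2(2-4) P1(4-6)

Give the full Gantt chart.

Answer: P1(0-2) P2(2-5) P3(5-8) P4(8-11) P1(11-13) P1(13-14) P2(14-16) P3(16-21) P4(21-26) P3(26-27) P4(27-32)

Derivation:
t=0-2: P1@Q0 runs 2, rem=3, I/O yield, promote→Q0. Q0=[P2,P3,P4,P1] Q1=[] Q2=[]
t=2-5: P2@Q0 runs 3, rem=2, quantum used, demote→Q1. Q0=[P3,P4,P1] Q1=[P2] Q2=[]
t=5-8: P3@Q0 runs 3, rem=6, quantum used, demote→Q1. Q0=[P4,P1] Q1=[P2,P3] Q2=[]
t=8-11: P4@Q0 runs 3, rem=10, quantum used, demote→Q1. Q0=[P1] Q1=[P2,P3,P4] Q2=[]
t=11-13: P1@Q0 runs 2, rem=1, I/O yield, promote→Q0. Q0=[P1] Q1=[P2,P3,P4] Q2=[]
t=13-14: P1@Q0 runs 1, rem=0, completes. Q0=[] Q1=[P2,P3,P4] Q2=[]
t=14-16: P2@Q1 runs 2, rem=0, completes. Q0=[] Q1=[P3,P4] Q2=[]
t=16-21: P3@Q1 runs 5, rem=1, quantum used, demote→Q2. Q0=[] Q1=[P4] Q2=[P3]
t=21-26: P4@Q1 runs 5, rem=5, quantum used, demote→Q2. Q0=[] Q1=[] Q2=[P3,P4]
t=26-27: P3@Q2 runs 1, rem=0, completes. Q0=[] Q1=[] Q2=[P4]
t=27-32: P4@Q2 runs 5, rem=0, completes. Q0=[] Q1=[] Q2=[]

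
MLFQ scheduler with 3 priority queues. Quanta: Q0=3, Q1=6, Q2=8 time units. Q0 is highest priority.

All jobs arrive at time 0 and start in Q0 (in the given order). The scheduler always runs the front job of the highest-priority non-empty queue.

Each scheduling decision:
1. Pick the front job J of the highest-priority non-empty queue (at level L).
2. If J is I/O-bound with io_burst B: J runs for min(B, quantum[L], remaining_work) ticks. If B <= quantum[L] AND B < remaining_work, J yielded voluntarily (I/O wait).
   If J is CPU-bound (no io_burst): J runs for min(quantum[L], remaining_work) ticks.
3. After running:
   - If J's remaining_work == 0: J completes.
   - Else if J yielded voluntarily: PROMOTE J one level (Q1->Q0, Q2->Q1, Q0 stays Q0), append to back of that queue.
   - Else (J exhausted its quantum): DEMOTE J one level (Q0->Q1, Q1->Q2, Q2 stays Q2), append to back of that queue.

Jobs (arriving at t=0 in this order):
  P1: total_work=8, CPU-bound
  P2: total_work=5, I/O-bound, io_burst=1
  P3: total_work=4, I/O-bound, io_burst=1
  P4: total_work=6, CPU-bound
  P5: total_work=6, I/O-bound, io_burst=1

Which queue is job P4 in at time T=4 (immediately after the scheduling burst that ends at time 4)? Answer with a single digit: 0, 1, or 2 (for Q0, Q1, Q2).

t=0-3: P1@Q0 runs 3, rem=5, quantum used, demote→Q1. Q0=[P2,P3,P4,P5] Q1=[P1] Q2=[]
t=3-4: P2@Q0 runs 1, rem=4, I/O yield, promote→Q0. Q0=[P3,P4,P5,P2] Q1=[P1] Q2=[]
t=4-5: P3@Q0 runs 1, rem=3, I/O yield, promote→Q0. Q0=[P4,P5,P2,P3] Q1=[P1] Q2=[]
t=5-8: P4@Q0 runs 3, rem=3, quantum used, demote→Q1. Q0=[P5,P2,P3] Q1=[P1,P4] Q2=[]
t=8-9: P5@Q0 runs 1, rem=5, I/O yield, promote→Q0. Q0=[P2,P3,P5] Q1=[P1,P4] Q2=[]
t=9-10: P2@Q0 runs 1, rem=3, I/O yield, promote→Q0. Q0=[P3,P5,P2] Q1=[P1,P4] Q2=[]
t=10-11: P3@Q0 runs 1, rem=2, I/O yield, promote→Q0. Q0=[P5,P2,P3] Q1=[P1,P4] Q2=[]
t=11-12: P5@Q0 runs 1, rem=4, I/O yield, promote→Q0. Q0=[P2,P3,P5] Q1=[P1,P4] Q2=[]
t=12-13: P2@Q0 runs 1, rem=2, I/O yield, promote→Q0. Q0=[P3,P5,P2] Q1=[P1,P4] Q2=[]
t=13-14: P3@Q0 runs 1, rem=1, I/O yield, promote→Q0. Q0=[P5,P2,P3] Q1=[P1,P4] Q2=[]
t=14-15: P5@Q0 runs 1, rem=3, I/O yield, promote→Q0. Q0=[P2,P3,P5] Q1=[P1,P4] Q2=[]
t=15-16: P2@Q0 runs 1, rem=1, I/O yield, promote→Q0. Q0=[P3,P5,P2] Q1=[P1,P4] Q2=[]
t=16-17: P3@Q0 runs 1, rem=0, completes. Q0=[P5,P2] Q1=[P1,P4] Q2=[]
t=17-18: P5@Q0 runs 1, rem=2, I/O yield, promote→Q0. Q0=[P2,P5] Q1=[P1,P4] Q2=[]
t=18-19: P2@Q0 runs 1, rem=0, completes. Q0=[P5] Q1=[P1,P4] Q2=[]
t=19-20: P5@Q0 runs 1, rem=1, I/O yield, promote→Q0. Q0=[P5] Q1=[P1,P4] Q2=[]
t=20-21: P5@Q0 runs 1, rem=0, completes. Q0=[] Q1=[P1,P4] Q2=[]
t=21-26: P1@Q1 runs 5, rem=0, completes. Q0=[] Q1=[P4] Q2=[]
t=26-29: P4@Q1 runs 3, rem=0, completes. Q0=[] Q1=[] Q2=[]

Answer: 0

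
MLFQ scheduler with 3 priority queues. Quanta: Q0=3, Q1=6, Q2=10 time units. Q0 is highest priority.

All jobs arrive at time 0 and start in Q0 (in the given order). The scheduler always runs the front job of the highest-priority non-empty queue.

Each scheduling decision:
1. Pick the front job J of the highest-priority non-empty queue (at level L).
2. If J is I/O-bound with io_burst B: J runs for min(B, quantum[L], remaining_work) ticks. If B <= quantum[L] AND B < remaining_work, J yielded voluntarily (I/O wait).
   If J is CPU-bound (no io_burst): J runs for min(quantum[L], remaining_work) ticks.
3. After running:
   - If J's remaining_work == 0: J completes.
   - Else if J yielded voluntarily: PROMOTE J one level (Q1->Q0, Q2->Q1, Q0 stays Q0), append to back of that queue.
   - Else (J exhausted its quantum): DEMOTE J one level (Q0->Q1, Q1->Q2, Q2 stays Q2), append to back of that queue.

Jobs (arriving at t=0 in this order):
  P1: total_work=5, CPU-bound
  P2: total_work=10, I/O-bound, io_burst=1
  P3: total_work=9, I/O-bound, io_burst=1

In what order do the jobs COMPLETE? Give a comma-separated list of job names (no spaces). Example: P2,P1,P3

t=0-3: P1@Q0 runs 3, rem=2, quantum used, demote→Q1. Q0=[P2,P3] Q1=[P1] Q2=[]
t=3-4: P2@Q0 runs 1, rem=9, I/O yield, promote→Q0. Q0=[P3,P2] Q1=[P1] Q2=[]
t=4-5: P3@Q0 runs 1, rem=8, I/O yield, promote→Q0. Q0=[P2,P3] Q1=[P1] Q2=[]
t=5-6: P2@Q0 runs 1, rem=8, I/O yield, promote→Q0. Q0=[P3,P2] Q1=[P1] Q2=[]
t=6-7: P3@Q0 runs 1, rem=7, I/O yield, promote→Q0. Q0=[P2,P3] Q1=[P1] Q2=[]
t=7-8: P2@Q0 runs 1, rem=7, I/O yield, promote→Q0. Q0=[P3,P2] Q1=[P1] Q2=[]
t=8-9: P3@Q0 runs 1, rem=6, I/O yield, promote→Q0. Q0=[P2,P3] Q1=[P1] Q2=[]
t=9-10: P2@Q0 runs 1, rem=6, I/O yield, promote→Q0. Q0=[P3,P2] Q1=[P1] Q2=[]
t=10-11: P3@Q0 runs 1, rem=5, I/O yield, promote→Q0. Q0=[P2,P3] Q1=[P1] Q2=[]
t=11-12: P2@Q0 runs 1, rem=5, I/O yield, promote→Q0. Q0=[P3,P2] Q1=[P1] Q2=[]
t=12-13: P3@Q0 runs 1, rem=4, I/O yield, promote→Q0. Q0=[P2,P3] Q1=[P1] Q2=[]
t=13-14: P2@Q0 runs 1, rem=4, I/O yield, promote→Q0. Q0=[P3,P2] Q1=[P1] Q2=[]
t=14-15: P3@Q0 runs 1, rem=3, I/O yield, promote→Q0. Q0=[P2,P3] Q1=[P1] Q2=[]
t=15-16: P2@Q0 runs 1, rem=3, I/O yield, promote→Q0. Q0=[P3,P2] Q1=[P1] Q2=[]
t=16-17: P3@Q0 runs 1, rem=2, I/O yield, promote→Q0. Q0=[P2,P3] Q1=[P1] Q2=[]
t=17-18: P2@Q0 runs 1, rem=2, I/O yield, promote→Q0. Q0=[P3,P2] Q1=[P1] Q2=[]
t=18-19: P3@Q0 runs 1, rem=1, I/O yield, promote→Q0. Q0=[P2,P3] Q1=[P1] Q2=[]
t=19-20: P2@Q0 runs 1, rem=1, I/O yield, promote→Q0. Q0=[P3,P2] Q1=[P1] Q2=[]
t=20-21: P3@Q0 runs 1, rem=0, completes. Q0=[P2] Q1=[P1] Q2=[]
t=21-22: P2@Q0 runs 1, rem=0, completes. Q0=[] Q1=[P1] Q2=[]
t=22-24: P1@Q1 runs 2, rem=0, completes. Q0=[] Q1=[] Q2=[]

Answer: P3,P2,P1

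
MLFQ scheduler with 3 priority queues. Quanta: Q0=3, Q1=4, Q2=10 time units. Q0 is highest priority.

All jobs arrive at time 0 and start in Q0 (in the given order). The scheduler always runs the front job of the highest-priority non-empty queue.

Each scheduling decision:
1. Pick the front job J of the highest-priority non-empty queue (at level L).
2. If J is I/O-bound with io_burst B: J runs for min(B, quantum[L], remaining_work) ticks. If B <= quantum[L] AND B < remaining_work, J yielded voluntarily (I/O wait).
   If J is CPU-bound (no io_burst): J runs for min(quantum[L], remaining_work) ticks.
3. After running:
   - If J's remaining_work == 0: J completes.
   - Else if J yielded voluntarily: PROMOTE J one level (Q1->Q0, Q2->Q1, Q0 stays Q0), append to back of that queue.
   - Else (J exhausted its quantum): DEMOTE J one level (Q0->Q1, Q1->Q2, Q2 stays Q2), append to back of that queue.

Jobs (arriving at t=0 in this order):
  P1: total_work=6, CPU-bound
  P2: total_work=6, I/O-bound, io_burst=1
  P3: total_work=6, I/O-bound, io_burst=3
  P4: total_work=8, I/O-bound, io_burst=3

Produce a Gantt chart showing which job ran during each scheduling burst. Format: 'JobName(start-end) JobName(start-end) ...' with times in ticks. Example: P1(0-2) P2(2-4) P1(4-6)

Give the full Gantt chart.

Answer: P1(0-3) P2(3-4) P3(4-7) P4(7-10) P2(10-11) P3(11-14) P4(14-17) P2(17-18) P4(18-20) P2(20-21) P2(21-22) P2(22-23) P1(23-26)

Derivation:
t=0-3: P1@Q0 runs 3, rem=3, quantum used, demote→Q1. Q0=[P2,P3,P4] Q1=[P1] Q2=[]
t=3-4: P2@Q0 runs 1, rem=5, I/O yield, promote→Q0. Q0=[P3,P4,P2] Q1=[P1] Q2=[]
t=4-7: P3@Q0 runs 3, rem=3, I/O yield, promote→Q0. Q0=[P4,P2,P3] Q1=[P1] Q2=[]
t=7-10: P4@Q0 runs 3, rem=5, I/O yield, promote→Q0. Q0=[P2,P3,P4] Q1=[P1] Q2=[]
t=10-11: P2@Q0 runs 1, rem=4, I/O yield, promote→Q0. Q0=[P3,P4,P2] Q1=[P1] Q2=[]
t=11-14: P3@Q0 runs 3, rem=0, completes. Q0=[P4,P2] Q1=[P1] Q2=[]
t=14-17: P4@Q0 runs 3, rem=2, I/O yield, promote→Q0. Q0=[P2,P4] Q1=[P1] Q2=[]
t=17-18: P2@Q0 runs 1, rem=3, I/O yield, promote→Q0. Q0=[P4,P2] Q1=[P1] Q2=[]
t=18-20: P4@Q0 runs 2, rem=0, completes. Q0=[P2] Q1=[P1] Q2=[]
t=20-21: P2@Q0 runs 1, rem=2, I/O yield, promote→Q0. Q0=[P2] Q1=[P1] Q2=[]
t=21-22: P2@Q0 runs 1, rem=1, I/O yield, promote→Q0. Q0=[P2] Q1=[P1] Q2=[]
t=22-23: P2@Q0 runs 1, rem=0, completes. Q0=[] Q1=[P1] Q2=[]
t=23-26: P1@Q1 runs 3, rem=0, completes. Q0=[] Q1=[] Q2=[]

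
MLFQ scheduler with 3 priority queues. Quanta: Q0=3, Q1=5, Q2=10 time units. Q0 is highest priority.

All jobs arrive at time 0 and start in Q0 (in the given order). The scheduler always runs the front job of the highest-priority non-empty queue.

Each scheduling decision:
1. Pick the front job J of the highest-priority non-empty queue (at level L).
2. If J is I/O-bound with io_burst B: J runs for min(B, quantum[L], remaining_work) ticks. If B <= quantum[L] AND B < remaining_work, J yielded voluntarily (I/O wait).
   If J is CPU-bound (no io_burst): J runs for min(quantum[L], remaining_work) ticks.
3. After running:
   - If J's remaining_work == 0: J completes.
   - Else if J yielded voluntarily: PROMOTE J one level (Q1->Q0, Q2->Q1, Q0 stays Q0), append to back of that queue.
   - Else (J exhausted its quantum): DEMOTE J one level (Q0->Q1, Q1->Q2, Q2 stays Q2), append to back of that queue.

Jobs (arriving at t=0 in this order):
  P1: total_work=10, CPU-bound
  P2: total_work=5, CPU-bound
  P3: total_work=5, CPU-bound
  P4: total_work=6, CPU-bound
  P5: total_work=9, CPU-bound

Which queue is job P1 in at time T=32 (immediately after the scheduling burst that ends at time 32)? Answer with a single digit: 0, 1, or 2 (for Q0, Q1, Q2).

t=0-3: P1@Q0 runs 3, rem=7, quantum used, demote→Q1. Q0=[P2,P3,P4,P5] Q1=[P1] Q2=[]
t=3-6: P2@Q0 runs 3, rem=2, quantum used, demote→Q1. Q0=[P3,P4,P5] Q1=[P1,P2] Q2=[]
t=6-9: P3@Q0 runs 3, rem=2, quantum used, demote→Q1. Q0=[P4,P5] Q1=[P1,P2,P3] Q2=[]
t=9-12: P4@Q0 runs 3, rem=3, quantum used, demote→Q1. Q0=[P5] Q1=[P1,P2,P3,P4] Q2=[]
t=12-15: P5@Q0 runs 3, rem=6, quantum used, demote→Q1. Q0=[] Q1=[P1,P2,P3,P4,P5] Q2=[]
t=15-20: P1@Q1 runs 5, rem=2, quantum used, demote→Q2. Q0=[] Q1=[P2,P3,P4,P5] Q2=[P1]
t=20-22: P2@Q1 runs 2, rem=0, completes. Q0=[] Q1=[P3,P4,P5] Q2=[P1]
t=22-24: P3@Q1 runs 2, rem=0, completes. Q0=[] Q1=[P4,P5] Q2=[P1]
t=24-27: P4@Q1 runs 3, rem=0, completes. Q0=[] Q1=[P5] Q2=[P1]
t=27-32: P5@Q1 runs 5, rem=1, quantum used, demote→Q2. Q0=[] Q1=[] Q2=[P1,P5]
t=32-34: P1@Q2 runs 2, rem=0, completes. Q0=[] Q1=[] Q2=[P5]
t=34-35: P5@Q2 runs 1, rem=0, completes. Q0=[] Q1=[] Q2=[]

Answer: 2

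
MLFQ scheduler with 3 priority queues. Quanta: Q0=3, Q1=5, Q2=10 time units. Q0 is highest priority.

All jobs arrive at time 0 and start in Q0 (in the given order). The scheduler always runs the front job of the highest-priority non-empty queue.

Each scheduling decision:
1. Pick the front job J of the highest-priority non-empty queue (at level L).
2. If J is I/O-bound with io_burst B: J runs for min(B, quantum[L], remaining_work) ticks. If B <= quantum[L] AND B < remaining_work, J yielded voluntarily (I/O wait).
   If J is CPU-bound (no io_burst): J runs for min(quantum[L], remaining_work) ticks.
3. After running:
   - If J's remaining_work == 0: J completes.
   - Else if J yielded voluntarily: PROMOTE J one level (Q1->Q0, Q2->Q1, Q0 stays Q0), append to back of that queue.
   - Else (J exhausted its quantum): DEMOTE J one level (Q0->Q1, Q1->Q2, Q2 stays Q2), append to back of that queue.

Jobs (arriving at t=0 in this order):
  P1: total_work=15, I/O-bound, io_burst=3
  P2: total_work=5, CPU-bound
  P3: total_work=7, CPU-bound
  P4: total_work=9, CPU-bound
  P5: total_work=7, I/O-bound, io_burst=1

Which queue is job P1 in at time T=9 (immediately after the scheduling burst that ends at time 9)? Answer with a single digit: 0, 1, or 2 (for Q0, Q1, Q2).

t=0-3: P1@Q0 runs 3, rem=12, I/O yield, promote→Q0. Q0=[P2,P3,P4,P5,P1] Q1=[] Q2=[]
t=3-6: P2@Q0 runs 3, rem=2, quantum used, demote→Q1. Q0=[P3,P4,P5,P1] Q1=[P2] Q2=[]
t=6-9: P3@Q0 runs 3, rem=4, quantum used, demote→Q1. Q0=[P4,P5,P1] Q1=[P2,P3] Q2=[]
t=9-12: P4@Q0 runs 3, rem=6, quantum used, demote→Q1. Q0=[P5,P1] Q1=[P2,P3,P4] Q2=[]
t=12-13: P5@Q0 runs 1, rem=6, I/O yield, promote→Q0. Q0=[P1,P5] Q1=[P2,P3,P4] Q2=[]
t=13-16: P1@Q0 runs 3, rem=9, I/O yield, promote→Q0. Q0=[P5,P1] Q1=[P2,P3,P4] Q2=[]
t=16-17: P5@Q0 runs 1, rem=5, I/O yield, promote→Q0. Q0=[P1,P5] Q1=[P2,P3,P4] Q2=[]
t=17-20: P1@Q0 runs 3, rem=6, I/O yield, promote→Q0. Q0=[P5,P1] Q1=[P2,P3,P4] Q2=[]
t=20-21: P5@Q0 runs 1, rem=4, I/O yield, promote→Q0. Q0=[P1,P5] Q1=[P2,P3,P4] Q2=[]
t=21-24: P1@Q0 runs 3, rem=3, I/O yield, promote→Q0. Q0=[P5,P1] Q1=[P2,P3,P4] Q2=[]
t=24-25: P5@Q0 runs 1, rem=3, I/O yield, promote→Q0. Q0=[P1,P5] Q1=[P2,P3,P4] Q2=[]
t=25-28: P1@Q0 runs 3, rem=0, completes. Q0=[P5] Q1=[P2,P3,P4] Q2=[]
t=28-29: P5@Q0 runs 1, rem=2, I/O yield, promote→Q0. Q0=[P5] Q1=[P2,P3,P4] Q2=[]
t=29-30: P5@Q0 runs 1, rem=1, I/O yield, promote→Q0. Q0=[P5] Q1=[P2,P3,P4] Q2=[]
t=30-31: P5@Q0 runs 1, rem=0, completes. Q0=[] Q1=[P2,P3,P4] Q2=[]
t=31-33: P2@Q1 runs 2, rem=0, completes. Q0=[] Q1=[P3,P4] Q2=[]
t=33-37: P3@Q1 runs 4, rem=0, completes. Q0=[] Q1=[P4] Q2=[]
t=37-42: P4@Q1 runs 5, rem=1, quantum used, demote→Q2. Q0=[] Q1=[] Q2=[P4]
t=42-43: P4@Q2 runs 1, rem=0, completes. Q0=[] Q1=[] Q2=[]

Answer: 0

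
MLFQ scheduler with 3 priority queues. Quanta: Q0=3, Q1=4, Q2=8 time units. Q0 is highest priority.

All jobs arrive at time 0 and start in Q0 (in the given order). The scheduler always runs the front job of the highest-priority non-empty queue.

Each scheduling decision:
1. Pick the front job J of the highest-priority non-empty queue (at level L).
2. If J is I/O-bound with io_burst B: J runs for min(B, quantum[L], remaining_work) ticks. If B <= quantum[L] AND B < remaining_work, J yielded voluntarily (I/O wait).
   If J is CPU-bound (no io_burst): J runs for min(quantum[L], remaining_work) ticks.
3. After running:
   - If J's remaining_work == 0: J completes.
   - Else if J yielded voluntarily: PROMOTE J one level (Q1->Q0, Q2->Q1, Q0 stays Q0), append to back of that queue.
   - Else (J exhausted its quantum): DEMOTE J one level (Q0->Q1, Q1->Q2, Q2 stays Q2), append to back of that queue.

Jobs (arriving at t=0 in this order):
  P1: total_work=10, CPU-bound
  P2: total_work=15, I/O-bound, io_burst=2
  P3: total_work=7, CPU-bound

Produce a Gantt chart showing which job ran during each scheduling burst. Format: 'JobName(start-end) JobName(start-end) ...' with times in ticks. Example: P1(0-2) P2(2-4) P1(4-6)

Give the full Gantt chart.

t=0-3: P1@Q0 runs 3, rem=7, quantum used, demote→Q1. Q0=[P2,P3] Q1=[P1] Q2=[]
t=3-5: P2@Q0 runs 2, rem=13, I/O yield, promote→Q0. Q0=[P3,P2] Q1=[P1] Q2=[]
t=5-8: P3@Q0 runs 3, rem=4, quantum used, demote→Q1. Q0=[P2] Q1=[P1,P3] Q2=[]
t=8-10: P2@Q0 runs 2, rem=11, I/O yield, promote→Q0. Q0=[P2] Q1=[P1,P3] Q2=[]
t=10-12: P2@Q0 runs 2, rem=9, I/O yield, promote→Q0. Q0=[P2] Q1=[P1,P3] Q2=[]
t=12-14: P2@Q0 runs 2, rem=7, I/O yield, promote→Q0. Q0=[P2] Q1=[P1,P3] Q2=[]
t=14-16: P2@Q0 runs 2, rem=5, I/O yield, promote→Q0. Q0=[P2] Q1=[P1,P3] Q2=[]
t=16-18: P2@Q0 runs 2, rem=3, I/O yield, promote→Q0. Q0=[P2] Q1=[P1,P3] Q2=[]
t=18-20: P2@Q0 runs 2, rem=1, I/O yield, promote→Q0. Q0=[P2] Q1=[P1,P3] Q2=[]
t=20-21: P2@Q0 runs 1, rem=0, completes. Q0=[] Q1=[P1,P3] Q2=[]
t=21-25: P1@Q1 runs 4, rem=3, quantum used, demote→Q2. Q0=[] Q1=[P3] Q2=[P1]
t=25-29: P3@Q1 runs 4, rem=0, completes. Q0=[] Q1=[] Q2=[P1]
t=29-32: P1@Q2 runs 3, rem=0, completes. Q0=[] Q1=[] Q2=[]

Answer: P1(0-3) P2(3-5) P3(5-8) P2(8-10) P2(10-12) P2(12-14) P2(14-16) P2(16-18) P2(18-20) P2(20-21) P1(21-25) P3(25-29) P1(29-32)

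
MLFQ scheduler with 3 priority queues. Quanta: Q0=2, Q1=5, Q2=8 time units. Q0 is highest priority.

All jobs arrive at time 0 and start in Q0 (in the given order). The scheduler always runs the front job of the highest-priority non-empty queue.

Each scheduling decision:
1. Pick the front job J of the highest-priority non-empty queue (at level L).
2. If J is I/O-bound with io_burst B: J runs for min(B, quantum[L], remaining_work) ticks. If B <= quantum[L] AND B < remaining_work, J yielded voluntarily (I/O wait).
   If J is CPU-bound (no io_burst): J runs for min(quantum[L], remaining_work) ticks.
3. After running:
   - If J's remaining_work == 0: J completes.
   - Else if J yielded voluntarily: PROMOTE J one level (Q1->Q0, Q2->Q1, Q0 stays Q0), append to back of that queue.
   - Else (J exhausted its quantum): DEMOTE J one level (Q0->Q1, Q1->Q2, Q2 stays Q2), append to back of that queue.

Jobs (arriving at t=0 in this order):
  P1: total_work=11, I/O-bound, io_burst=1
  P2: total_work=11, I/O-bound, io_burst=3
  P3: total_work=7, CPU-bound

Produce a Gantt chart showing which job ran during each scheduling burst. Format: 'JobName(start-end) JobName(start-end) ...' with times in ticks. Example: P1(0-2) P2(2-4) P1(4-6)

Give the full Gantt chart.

t=0-1: P1@Q0 runs 1, rem=10, I/O yield, promote→Q0. Q0=[P2,P3,P1] Q1=[] Q2=[]
t=1-3: P2@Q0 runs 2, rem=9, quantum used, demote→Q1. Q0=[P3,P1] Q1=[P2] Q2=[]
t=3-5: P3@Q0 runs 2, rem=5, quantum used, demote→Q1. Q0=[P1] Q1=[P2,P3] Q2=[]
t=5-6: P1@Q0 runs 1, rem=9, I/O yield, promote→Q0. Q0=[P1] Q1=[P2,P3] Q2=[]
t=6-7: P1@Q0 runs 1, rem=8, I/O yield, promote→Q0. Q0=[P1] Q1=[P2,P3] Q2=[]
t=7-8: P1@Q0 runs 1, rem=7, I/O yield, promote→Q0. Q0=[P1] Q1=[P2,P3] Q2=[]
t=8-9: P1@Q0 runs 1, rem=6, I/O yield, promote→Q0. Q0=[P1] Q1=[P2,P3] Q2=[]
t=9-10: P1@Q0 runs 1, rem=5, I/O yield, promote→Q0. Q0=[P1] Q1=[P2,P3] Q2=[]
t=10-11: P1@Q0 runs 1, rem=4, I/O yield, promote→Q0. Q0=[P1] Q1=[P2,P3] Q2=[]
t=11-12: P1@Q0 runs 1, rem=3, I/O yield, promote→Q0. Q0=[P1] Q1=[P2,P3] Q2=[]
t=12-13: P1@Q0 runs 1, rem=2, I/O yield, promote→Q0. Q0=[P1] Q1=[P2,P3] Q2=[]
t=13-14: P1@Q0 runs 1, rem=1, I/O yield, promote→Q0. Q0=[P1] Q1=[P2,P3] Q2=[]
t=14-15: P1@Q0 runs 1, rem=0, completes. Q0=[] Q1=[P2,P3] Q2=[]
t=15-18: P2@Q1 runs 3, rem=6, I/O yield, promote→Q0. Q0=[P2] Q1=[P3] Q2=[]
t=18-20: P2@Q0 runs 2, rem=4, quantum used, demote→Q1. Q0=[] Q1=[P3,P2] Q2=[]
t=20-25: P3@Q1 runs 5, rem=0, completes. Q0=[] Q1=[P2] Q2=[]
t=25-28: P2@Q1 runs 3, rem=1, I/O yield, promote→Q0. Q0=[P2] Q1=[] Q2=[]
t=28-29: P2@Q0 runs 1, rem=0, completes. Q0=[] Q1=[] Q2=[]

Answer: P1(0-1) P2(1-3) P3(3-5) P1(5-6) P1(6-7) P1(7-8) P1(8-9) P1(9-10) P1(10-11) P1(11-12) P1(12-13) P1(13-14) P1(14-15) P2(15-18) P2(18-20) P3(20-25) P2(25-28) P2(28-29)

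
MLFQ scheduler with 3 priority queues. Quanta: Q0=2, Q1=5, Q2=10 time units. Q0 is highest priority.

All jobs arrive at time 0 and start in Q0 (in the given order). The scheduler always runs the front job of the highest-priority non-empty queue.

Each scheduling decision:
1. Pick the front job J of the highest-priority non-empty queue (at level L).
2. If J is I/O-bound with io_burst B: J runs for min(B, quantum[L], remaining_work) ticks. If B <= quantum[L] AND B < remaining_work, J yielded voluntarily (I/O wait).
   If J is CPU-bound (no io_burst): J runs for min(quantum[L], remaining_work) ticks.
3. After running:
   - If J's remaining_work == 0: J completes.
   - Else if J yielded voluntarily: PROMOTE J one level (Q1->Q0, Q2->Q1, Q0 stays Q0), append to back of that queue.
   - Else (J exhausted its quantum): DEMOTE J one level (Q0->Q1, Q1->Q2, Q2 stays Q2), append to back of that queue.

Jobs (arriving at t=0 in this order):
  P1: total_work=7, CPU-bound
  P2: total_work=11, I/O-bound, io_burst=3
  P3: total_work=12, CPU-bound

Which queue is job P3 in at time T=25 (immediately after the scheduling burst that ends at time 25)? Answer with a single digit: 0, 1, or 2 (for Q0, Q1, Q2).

t=0-2: P1@Q0 runs 2, rem=5, quantum used, demote→Q1. Q0=[P2,P3] Q1=[P1] Q2=[]
t=2-4: P2@Q0 runs 2, rem=9, quantum used, demote→Q1. Q0=[P3] Q1=[P1,P2] Q2=[]
t=4-6: P3@Q0 runs 2, rem=10, quantum used, demote→Q1. Q0=[] Q1=[P1,P2,P3] Q2=[]
t=6-11: P1@Q1 runs 5, rem=0, completes. Q0=[] Q1=[P2,P3] Q2=[]
t=11-14: P2@Q1 runs 3, rem=6, I/O yield, promote→Q0. Q0=[P2] Q1=[P3] Q2=[]
t=14-16: P2@Q0 runs 2, rem=4, quantum used, demote→Q1. Q0=[] Q1=[P3,P2] Q2=[]
t=16-21: P3@Q1 runs 5, rem=5, quantum used, demote→Q2. Q0=[] Q1=[P2] Q2=[P3]
t=21-24: P2@Q1 runs 3, rem=1, I/O yield, promote→Q0. Q0=[P2] Q1=[] Q2=[P3]
t=24-25: P2@Q0 runs 1, rem=0, completes. Q0=[] Q1=[] Q2=[P3]
t=25-30: P3@Q2 runs 5, rem=0, completes. Q0=[] Q1=[] Q2=[]

Answer: 2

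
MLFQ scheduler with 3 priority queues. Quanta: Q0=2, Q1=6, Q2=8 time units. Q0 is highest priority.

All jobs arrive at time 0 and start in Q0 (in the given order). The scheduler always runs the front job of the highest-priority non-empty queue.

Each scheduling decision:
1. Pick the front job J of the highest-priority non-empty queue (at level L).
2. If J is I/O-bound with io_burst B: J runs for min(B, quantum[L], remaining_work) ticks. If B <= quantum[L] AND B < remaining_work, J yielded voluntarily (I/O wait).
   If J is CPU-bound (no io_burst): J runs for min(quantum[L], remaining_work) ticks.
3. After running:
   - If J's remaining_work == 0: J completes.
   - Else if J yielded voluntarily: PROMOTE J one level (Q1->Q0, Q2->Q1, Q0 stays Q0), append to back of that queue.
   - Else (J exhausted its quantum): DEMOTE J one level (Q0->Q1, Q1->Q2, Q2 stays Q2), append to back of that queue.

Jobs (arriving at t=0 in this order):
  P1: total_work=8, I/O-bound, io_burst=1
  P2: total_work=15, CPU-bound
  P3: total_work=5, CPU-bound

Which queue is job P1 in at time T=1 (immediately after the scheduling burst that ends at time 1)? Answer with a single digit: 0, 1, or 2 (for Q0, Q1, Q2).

t=0-1: P1@Q0 runs 1, rem=7, I/O yield, promote→Q0. Q0=[P2,P3,P1] Q1=[] Q2=[]
t=1-3: P2@Q0 runs 2, rem=13, quantum used, demote→Q1. Q0=[P3,P1] Q1=[P2] Q2=[]
t=3-5: P3@Q0 runs 2, rem=3, quantum used, demote→Q1. Q0=[P1] Q1=[P2,P3] Q2=[]
t=5-6: P1@Q0 runs 1, rem=6, I/O yield, promote→Q0. Q0=[P1] Q1=[P2,P3] Q2=[]
t=6-7: P1@Q0 runs 1, rem=5, I/O yield, promote→Q0. Q0=[P1] Q1=[P2,P3] Q2=[]
t=7-8: P1@Q0 runs 1, rem=4, I/O yield, promote→Q0. Q0=[P1] Q1=[P2,P3] Q2=[]
t=8-9: P1@Q0 runs 1, rem=3, I/O yield, promote→Q0. Q0=[P1] Q1=[P2,P3] Q2=[]
t=9-10: P1@Q0 runs 1, rem=2, I/O yield, promote→Q0. Q0=[P1] Q1=[P2,P3] Q2=[]
t=10-11: P1@Q0 runs 1, rem=1, I/O yield, promote→Q0. Q0=[P1] Q1=[P2,P3] Q2=[]
t=11-12: P1@Q0 runs 1, rem=0, completes. Q0=[] Q1=[P2,P3] Q2=[]
t=12-18: P2@Q1 runs 6, rem=7, quantum used, demote→Q2. Q0=[] Q1=[P3] Q2=[P2]
t=18-21: P3@Q1 runs 3, rem=0, completes. Q0=[] Q1=[] Q2=[P2]
t=21-28: P2@Q2 runs 7, rem=0, completes. Q0=[] Q1=[] Q2=[]

Answer: 0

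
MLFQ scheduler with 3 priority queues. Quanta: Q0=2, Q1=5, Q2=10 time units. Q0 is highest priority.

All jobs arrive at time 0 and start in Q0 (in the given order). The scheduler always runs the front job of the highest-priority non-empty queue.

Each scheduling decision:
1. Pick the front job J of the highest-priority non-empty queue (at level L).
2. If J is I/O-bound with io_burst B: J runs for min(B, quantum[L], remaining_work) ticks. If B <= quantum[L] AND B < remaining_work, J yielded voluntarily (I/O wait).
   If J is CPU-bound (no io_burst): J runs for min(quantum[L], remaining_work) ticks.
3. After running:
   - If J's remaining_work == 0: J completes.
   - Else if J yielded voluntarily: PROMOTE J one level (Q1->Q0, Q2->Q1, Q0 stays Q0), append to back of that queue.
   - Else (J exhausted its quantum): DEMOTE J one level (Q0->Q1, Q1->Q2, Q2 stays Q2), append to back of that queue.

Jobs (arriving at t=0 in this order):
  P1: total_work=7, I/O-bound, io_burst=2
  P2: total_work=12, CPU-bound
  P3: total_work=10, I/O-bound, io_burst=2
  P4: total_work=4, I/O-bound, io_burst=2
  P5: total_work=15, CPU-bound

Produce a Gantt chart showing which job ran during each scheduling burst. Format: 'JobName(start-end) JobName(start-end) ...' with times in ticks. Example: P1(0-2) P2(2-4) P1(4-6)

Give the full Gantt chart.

t=0-2: P1@Q0 runs 2, rem=5, I/O yield, promote→Q0. Q0=[P2,P3,P4,P5,P1] Q1=[] Q2=[]
t=2-4: P2@Q0 runs 2, rem=10, quantum used, demote→Q1. Q0=[P3,P4,P5,P1] Q1=[P2] Q2=[]
t=4-6: P3@Q0 runs 2, rem=8, I/O yield, promote→Q0. Q0=[P4,P5,P1,P3] Q1=[P2] Q2=[]
t=6-8: P4@Q0 runs 2, rem=2, I/O yield, promote→Q0. Q0=[P5,P1,P3,P4] Q1=[P2] Q2=[]
t=8-10: P5@Q0 runs 2, rem=13, quantum used, demote→Q1. Q0=[P1,P3,P4] Q1=[P2,P5] Q2=[]
t=10-12: P1@Q0 runs 2, rem=3, I/O yield, promote→Q0. Q0=[P3,P4,P1] Q1=[P2,P5] Q2=[]
t=12-14: P3@Q0 runs 2, rem=6, I/O yield, promote→Q0. Q0=[P4,P1,P3] Q1=[P2,P5] Q2=[]
t=14-16: P4@Q0 runs 2, rem=0, completes. Q0=[P1,P3] Q1=[P2,P5] Q2=[]
t=16-18: P1@Q0 runs 2, rem=1, I/O yield, promote→Q0. Q0=[P3,P1] Q1=[P2,P5] Q2=[]
t=18-20: P3@Q0 runs 2, rem=4, I/O yield, promote→Q0. Q0=[P1,P3] Q1=[P2,P5] Q2=[]
t=20-21: P1@Q0 runs 1, rem=0, completes. Q0=[P3] Q1=[P2,P5] Q2=[]
t=21-23: P3@Q0 runs 2, rem=2, I/O yield, promote→Q0. Q0=[P3] Q1=[P2,P5] Q2=[]
t=23-25: P3@Q0 runs 2, rem=0, completes. Q0=[] Q1=[P2,P5] Q2=[]
t=25-30: P2@Q1 runs 5, rem=5, quantum used, demote→Q2. Q0=[] Q1=[P5] Q2=[P2]
t=30-35: P5@Q1 runs 5, rem=8, quantum used, demote→Q2. Q0=[] Q1=[] Q2=[P2,P5]
t=35-40: P2@Q2 runs 5, rem=0, completes. Q0=[] Q1=[] Q2=[P5]
t=40-48: P5@Q2 runs 8, rem=0, completes. Q0=[] Q1=[] Q2=[]

Answer: P1(0-2) P2(2-4) P3(4-6) P4(6-8) P5(8-10) P1(10-12) P3(12-14) P4(14-16) P1(16-18) P3(18-20) P1(20-21) P3(21-23) P3(23-25) P2(25-30) P5(30-35) P2(35-40) P5(40-48)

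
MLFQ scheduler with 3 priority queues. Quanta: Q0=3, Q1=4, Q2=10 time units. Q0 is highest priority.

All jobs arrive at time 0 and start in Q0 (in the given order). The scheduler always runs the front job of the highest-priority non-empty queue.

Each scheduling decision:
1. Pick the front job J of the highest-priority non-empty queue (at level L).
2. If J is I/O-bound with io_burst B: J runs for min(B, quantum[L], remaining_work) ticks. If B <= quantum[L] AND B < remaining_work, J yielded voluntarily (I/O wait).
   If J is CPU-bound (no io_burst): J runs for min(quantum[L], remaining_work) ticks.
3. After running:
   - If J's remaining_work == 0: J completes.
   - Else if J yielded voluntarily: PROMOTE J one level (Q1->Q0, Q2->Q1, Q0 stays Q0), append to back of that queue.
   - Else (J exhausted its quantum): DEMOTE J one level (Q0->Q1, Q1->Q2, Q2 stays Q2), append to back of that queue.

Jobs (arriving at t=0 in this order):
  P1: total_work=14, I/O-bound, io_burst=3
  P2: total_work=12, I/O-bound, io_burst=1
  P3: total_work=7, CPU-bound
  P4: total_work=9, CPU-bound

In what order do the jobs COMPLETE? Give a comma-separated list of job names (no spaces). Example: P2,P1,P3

t=0-3: P1@Q0 runs 3, rem=11, I/O yield, promote→Q0. Q0=[P2,P3,P4,P1] Q1=[] Q2=[]
t=3-4: P2@Q0 runs 1, rem=11, I/O yield, promote→Q0. Q0=[P3,P4,P1,P2] Q1=[] Q2=[]
t=4-7: P3@Q0 runs 3, rem=4, quantum used, demote→Q1. Q0=[P4,P1,P2] Q1=[P3] Q2=[]
t=7-10: P4@Q0 runs 3, rem=6, quantum used, demote→Q1. Q0=[P1,P2] Q1=[P3,P4] Q2=[]
t=10-13: P1@Q0 runs 3, rem=8, I/O yield, promote→Q0. Q0=[P2,P1] Q1=[P3,P4] Q2=[]
t=13-14: P2@Q0 runs 1, rem=10, I/O yield, promote→Q0. Q0=[P1,P2] Q1=[P3,P4] Q2=[]
t=14-17: P1@Q0 runs 3, rem=5, I/O yield, promote→Q0. Q0=[P2,P1] Q1=[P3,P4] Q2=[]
t=17-18: P2@Q0 runs 1, rem=9, I/O yield, promote→Q0. Q0=[P1,P2] Q1=[P3,P4] Q2=[]
t=18-21: P1@Q0 runs 3, rem=2, I/O yield, promote→Q0. Q0=[P2,P1] Q1=[P3,P4] Q2=[]
t=21-22: P2@Q0 runs 1, rem=8, I/O yield, promote→Q0. Q0=[P1,P2] Q1=[P3,P4] Q2=[]
t=22-24: P1@Q0 runs 2, rem=0, completes. Q0=[P2] Q1=[P3,P4] Q2=[]
t=24-25: P2@Q0 runs 1, rem=7, I/O yield, promote→Q0. Q0=[P2] Q1=[P3,P4] Q2=[]
t=25-26: P2@Q0 runs 1, rem=6, I/O yield, promote→Q0. Q0=[P2] Q1=[P3,P4] Q2=[]
t=26-27: P2@Q0 runs 1, rem=5, I/O yield, promote→Q0. Q0=[P2] Q1=[P3,P4] Q2=[]
t=27-28: P2@Q0 runs 1, rem=4, I/O yield, promote→Q0. Q0=[P2] Q1=[P3,P4] Q2=[]
t=28-29: P2@Q0 runs 1, rem=3, I/O yield, promote→Q0. Q0=[P2] Q1=[P3,P4] Q2=[]
t=29-30: P2@Q0 runs 1, rem=2, I/O yield, promote→Q0. Q0=[P2] Q1=[P3,P4] Q2=[]
t=30-31: P2@Q0 runs 1, rem=1, I/O yield, promote→Q0. Q0=[P2] Q1=[P3,P4] Q2=[]
t=31-32: P2@Q0 runs 1, rem=0, completes. Q0=[] Q1=[P3,P4] Q2=[]
t=32-36: P3@Q1 runs 4, rem=0, completes. Q0=[] Q1=[P4] Q2=[]
t=36-40: P4@Q1 runs 4, rem=2, quantum used, demote→Q2. Q0=[] Q1=[] Q2=[P4]
t=40-42: P4@Q2 runs 2, rem=0, completes. Q0=[] Q1=[] Q2=[]

Answer: P1,P2,P3,P4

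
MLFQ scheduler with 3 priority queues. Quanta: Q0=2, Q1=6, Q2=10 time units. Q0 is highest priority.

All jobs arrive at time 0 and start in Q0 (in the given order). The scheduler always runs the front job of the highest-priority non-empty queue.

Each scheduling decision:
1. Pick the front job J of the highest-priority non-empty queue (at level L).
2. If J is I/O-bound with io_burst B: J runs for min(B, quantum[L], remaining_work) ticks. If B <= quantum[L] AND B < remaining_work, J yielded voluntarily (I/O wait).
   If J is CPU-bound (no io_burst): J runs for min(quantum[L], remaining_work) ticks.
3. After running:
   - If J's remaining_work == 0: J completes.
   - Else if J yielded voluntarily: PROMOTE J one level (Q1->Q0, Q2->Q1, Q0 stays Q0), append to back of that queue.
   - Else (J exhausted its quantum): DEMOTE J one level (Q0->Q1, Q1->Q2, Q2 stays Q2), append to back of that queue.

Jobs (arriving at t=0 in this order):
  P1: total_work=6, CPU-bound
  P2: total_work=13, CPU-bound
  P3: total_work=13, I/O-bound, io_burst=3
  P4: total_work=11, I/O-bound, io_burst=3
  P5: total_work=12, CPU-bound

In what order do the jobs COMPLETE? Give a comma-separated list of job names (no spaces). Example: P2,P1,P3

Answer: P1,P4,P3,P2,P5

Derivation:
t=0-2: P1@Q0 runs 2, rem=4, quantum used, demote→Q1. Q0=[P2,P3,P4,P5] Q1=[P1] Q2=[]
t=2-4: P2@Q0 runs 2, rem=11, quantum used, demote→Q1. Q0=[P3,P4,P5] Q1=[P1,P2] Q2=[]
t=4-6: P3@Q0 runs 2, rem=11, quantum used, demote→Q1. Q0=[P4,P5] Q1=[P1,P2,P3] Q2=[]
t=6-8: P4@Q0 runs 2, rem=9, quantum used, demote→Q1. Q0=[P5] Q1=[P1,P2,P3,P4] Q2=[]
t=8-10: P5@Q0 runs 2, rem=10, quantum used, demote→Q1. Q0=[] Q1=[P1,P2,P3,P4,P5] Q2=[]
t=10-14: P1@Q1 runs 4, rem=0, completes. Q0=[] Q1=[P2,P3,P4,P5] Q2=[]
t=14-20: P2@Q1 runs 6, rem=5, quantum used, demote→Q2. Q0=[] Q1=[P3,P4,P5] Q2=[P2]
t=20-23: P3@Q1 runs 3, rem=8, I/O yield, promote→Q0. Q0=[P3] Q1=[P4,P5] Q2=[P2]
t=23-25: P3@Q0 runs 2, rem=6, quantum used, demote→Q1. Q0=[] Q1=[P4,P5,P3] Q2=[P2]
t=25-28: P4@Q1 runs 3, rem=6, I/O yield, promote→Q0. Q0=[P4] Q1=[P5,P3] Q2=[P2]
t=28-30: P4@Q0 runs 2, rem=4, quantum used, demote→Q1. Q0=[] Q1=[P5,P3,P4] Q2=[P2]
t=30-36: P5@Q1 runs 6, rem=4, quantum used, demote→Q2. Q0=[] Q1=[P3,P4] Q2=[P2,P5]
t=36-39: P3@Q1 runs 3, rem=3, I/O yield, promote→Q0. Q0=[P3] Q1=[P4] Q2=[P2,P5]
t=39-41: P3@Q0 runs 2, rem=1, quantum used, demote→Q1. Q0=[] Q1=[P4,P3] Q2=[P2,P5]
t=41-44: P4@Q1 runs 3, rem=1, I/O yield, promote→Q0. Q0=[P4] Q1=[P3] Q2=[P2,P5]
t=44-45: P4@Q0 runs 1, rem=0, completes. Q0=[] Q1=[P3] Q2=[P2,P5]
t=45-46: P3@Q1 runs 1, rem=0, completes. Q0=[] Q1=[] Q2=[P2,P5]
t=46-51: P2@Q2 runs 5, rem=0, completes. Q0=[] Q1=[] Q2=[P5]
t=51-55: P5@Q2 runs 4, rem=0, completes. Q0=[] Q1=[] Q2=[]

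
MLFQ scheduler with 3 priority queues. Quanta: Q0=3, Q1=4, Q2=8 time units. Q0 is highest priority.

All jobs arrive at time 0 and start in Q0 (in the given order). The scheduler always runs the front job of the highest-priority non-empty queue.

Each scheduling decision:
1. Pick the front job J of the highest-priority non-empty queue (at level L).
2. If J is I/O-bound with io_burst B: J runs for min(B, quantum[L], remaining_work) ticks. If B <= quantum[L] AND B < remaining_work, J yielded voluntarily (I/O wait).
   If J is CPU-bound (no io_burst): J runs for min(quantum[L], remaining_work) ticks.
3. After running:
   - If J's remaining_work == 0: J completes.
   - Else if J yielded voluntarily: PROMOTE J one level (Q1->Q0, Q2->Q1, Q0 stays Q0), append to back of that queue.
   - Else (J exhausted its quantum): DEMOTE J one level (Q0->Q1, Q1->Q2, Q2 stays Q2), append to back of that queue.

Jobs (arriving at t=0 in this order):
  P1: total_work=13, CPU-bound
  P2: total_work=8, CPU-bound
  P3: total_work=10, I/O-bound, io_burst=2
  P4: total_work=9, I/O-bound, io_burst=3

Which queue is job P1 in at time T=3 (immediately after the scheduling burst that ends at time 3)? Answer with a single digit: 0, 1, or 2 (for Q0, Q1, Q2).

Answer: 1

Derivation:
t=0-3: P1@Q0 runs 3, rem=10, quantum used, demote→Q1. Q0=[P2,P3,P4] Q1=[P1] Q2=[]
t=3-6: P2@Q0 runs 3, rem=5, quantum used, demote→Q1. Q0=[P3,P4] Q1=[P1,P2] Q2=[]
t=6-8: P3@Q0 runs 2, rem=8, I/O yield, promote→Q0. Q0=[P4,P3] Q1=[P1,P2] Q2=[]
t=8-11: P4@Q0 runs 3, rem=6, I/O yield, promote→Q0. Q0=[P3,P4] Q1=[P1,P2] Q2=[]
t=11-13: P3@Q0 runs 2, rem=6, I/O yield, promote→Q0. Q0=[P4,P3] Q1=[P1,P2] Q2=[]
t=13-16: P4@Q0 runs 3, rem=3, I/O yield, promote→Q0. Q0=[P3,P4] Q1=[P1,P2] Q2=[]
t=16-18: P3@Q0 runs 2, rem=4, I/O yield, promote→Q0. Q0=[P4,P3] Q1=[P1,P2] Q2=[]
t=18-21: P4@Q0 runs 3, rem=0, completes. Q0=[P3] Q1=[P1,P2] Q2=[]
t=21-23: P3@Q0 runs 2, rem=2, I/O yield, promote→Q0. Q0=[P3] Q1=[P1,P2] Q2=[]
t=23-25: P3@Q0 runs 2, rem=0, completes. Q0=[] Q1=[P1,P2] Q2=[]
t=25-29: P1@Q1 runs 4, rem=6, quantum used, demote→Q2. Q0=[] Q1=[P2] Q2=[P1]
t=29-33: P2@Q1 runs 4, rem=1, quantum used, demote→Q2. Q0=[] Q1=[] Q2=[P1,P2]
t=33-39: P1@Q2 runs 6, rem=0, completes. Q0=[] Q1=[] Q2=[P2]
t=39-40: P2@Q2 runs 1, rem=0, completes. Q0=[] Q1=[] Q2=[]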